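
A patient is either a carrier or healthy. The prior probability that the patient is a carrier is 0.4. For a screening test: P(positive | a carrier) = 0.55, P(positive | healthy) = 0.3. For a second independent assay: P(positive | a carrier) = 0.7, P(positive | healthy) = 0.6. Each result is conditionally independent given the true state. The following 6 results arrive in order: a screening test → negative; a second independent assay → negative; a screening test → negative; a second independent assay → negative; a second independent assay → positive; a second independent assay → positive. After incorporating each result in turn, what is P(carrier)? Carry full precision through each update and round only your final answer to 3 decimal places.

After a screening test='negative': P(carrier) = 0.45·0.4000 / (0.45·0.4000 + 0.7·0.6000) ≈ 0.3000
After a second independent assay='negative': P(carrier) = 0.3·0.3000 / (0.3·0.3000 + 0.4·0.7000) ≈ 0.2432
After a screening test='negative': P(carrier) = 0.45·0.2432 / (0.45·0.2432 + 0.7·0.7568) ≈ 0.1712
After a second independent assay='negative': P(carrier) = 0.3·0.1712 / (0.3·0.1712 + 0.4·0.8288) ≈ 0.1342
After a second independent assay='positive': P(carrier) = 0.7·0.1342 / (0.7·0.1342 + 0.6·0.8658) ≈ 0.1531
After a second independent assay='positive': P(carrier) = 0.7·0.1531 / (0.7·0.1531 + 0.6·0.8469) ≈ 0.1742

0.174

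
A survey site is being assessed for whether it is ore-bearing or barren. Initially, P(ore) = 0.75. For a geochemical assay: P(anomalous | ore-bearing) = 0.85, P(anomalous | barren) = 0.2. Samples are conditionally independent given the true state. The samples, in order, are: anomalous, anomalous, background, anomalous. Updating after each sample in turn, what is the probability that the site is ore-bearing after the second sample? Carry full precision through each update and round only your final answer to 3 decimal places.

Each posterior becomes the prior for the next update.
After 'anomalous': P(ore) = 0.85·0.7500 / (0.85·0.7500 + 0.2·0.2500) ≈ 0.9273
After 'anomalous': P(ore) = 0.85·0.9273 / (0.85·0.9273 + 0.2·0.0727) ≈ 0.9819

0.982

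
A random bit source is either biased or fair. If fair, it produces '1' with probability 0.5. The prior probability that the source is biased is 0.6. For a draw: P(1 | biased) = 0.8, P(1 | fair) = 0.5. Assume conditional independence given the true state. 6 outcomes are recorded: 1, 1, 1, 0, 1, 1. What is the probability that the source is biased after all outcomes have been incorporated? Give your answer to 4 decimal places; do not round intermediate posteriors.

After '1': P(biased) = 0.8·0.6000 / (0.8·0.6000 + 0.5·0.4000) ≈ 0.7059
After '1': P(biased) = 0.8·0.7059 / (0.8·0.7059 + 0.5·0.2941) ≈ 0.7934
After '1': P(biased) = 0.8·0.7934 / (0.8·0.7934 + 0.5·0.2066) ≈ 0.8600
After '0': P(biased) = 0.2·0.8600 / (0.2·0.8600 + 0.5·0.1400) ≈ 0.7108
After '1': P(biased) = 0.8·0.7108 / (0.8·0.7108 + 0.5·0.2892) ≈ 0.7972
After '1': P(biased) = 0.8·0.7972 / (0.8·0.7972 + 0.5·0.2028) ≈ 0.8629

0.8629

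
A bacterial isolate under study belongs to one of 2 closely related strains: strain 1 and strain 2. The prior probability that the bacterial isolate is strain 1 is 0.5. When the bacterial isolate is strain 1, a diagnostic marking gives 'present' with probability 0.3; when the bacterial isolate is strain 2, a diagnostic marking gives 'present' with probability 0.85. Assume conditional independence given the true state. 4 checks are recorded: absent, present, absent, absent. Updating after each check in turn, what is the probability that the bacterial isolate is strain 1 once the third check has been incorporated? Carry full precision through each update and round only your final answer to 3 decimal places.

After 'absent': P(strain 1) = 0.7·0.5000 / (0.7·0.5000 + 0.15·0.5000) ≈ 0.8235
After 'present': P(strain 1) = 0.3·0.8235 / (0.3·0.8235 + 0.85·0.1765) ≈ 0.6222
After 'absent': P(strain 1) = 0.7·0.6222 / (0.7·0.6222 + 0.15·0.3778) ≈ 0.8849

0.885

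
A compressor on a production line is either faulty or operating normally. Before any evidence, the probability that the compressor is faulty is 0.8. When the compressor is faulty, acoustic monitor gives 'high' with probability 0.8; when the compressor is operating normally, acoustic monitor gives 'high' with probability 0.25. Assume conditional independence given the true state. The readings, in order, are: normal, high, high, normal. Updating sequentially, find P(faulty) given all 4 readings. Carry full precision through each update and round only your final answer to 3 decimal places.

0.744

After 'normal': P(faulty) = 0.2·0.8000 / (0.2·0.8000 + 0.75·0.2000) ≈ 0.5161
After 'high': P(faulty) = 0.8·0.5161 / (0.8·0.5161 + 0.25·0.4839) ≈ 0.7734
After 'high': P(faulty) = 0.8·0.7734 / (0.8·0.7734 + 0.25·0.2266) ≈ 0.9161
After 'normal': P(faulty) = 0.2·0.9161 / (0.2·0.9161 + 0.75·0.0839) ≈ 0.7444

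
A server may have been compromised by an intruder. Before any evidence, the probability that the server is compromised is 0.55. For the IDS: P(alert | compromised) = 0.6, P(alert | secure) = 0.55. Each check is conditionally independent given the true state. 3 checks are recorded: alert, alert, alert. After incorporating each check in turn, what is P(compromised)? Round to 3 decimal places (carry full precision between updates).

0.613

After 'alert': P(compromised) = 0.6·0.5500 / (0.6·0.5500 + 0.55·0.4500) ≈ 0.5714
After 'alert': P(compromised) = 0.6·0.5714 / (0.6·0.5714 + 0.55·0.4286) ≈ 0.5926
After 'alert': P(compromised) = 0.6·0.5926 / (0.6·0.5926 + 0.55·0.4074) ≈ 0.6134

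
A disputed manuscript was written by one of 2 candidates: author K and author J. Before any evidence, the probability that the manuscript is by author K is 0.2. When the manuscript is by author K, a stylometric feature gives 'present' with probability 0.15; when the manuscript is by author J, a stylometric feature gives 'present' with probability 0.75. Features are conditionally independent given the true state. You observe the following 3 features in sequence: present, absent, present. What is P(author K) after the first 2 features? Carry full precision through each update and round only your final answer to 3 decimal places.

After 'present': P(author K) = 0.15·0.2000 / (0.15·0.2000 + 0.75·0.8000) ≈ 0.0476
After 'absent': P(author K) = 0.85·0.0476 / (0.85·0.0476 + 0.25·0.9524) ≈ 0.1453

0.145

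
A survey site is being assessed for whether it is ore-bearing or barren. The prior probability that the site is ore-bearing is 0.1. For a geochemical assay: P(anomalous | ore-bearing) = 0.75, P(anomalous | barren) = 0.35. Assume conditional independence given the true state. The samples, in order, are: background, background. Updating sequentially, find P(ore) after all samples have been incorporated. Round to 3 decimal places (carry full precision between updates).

0.016

After 'background': P(ore) = 0.25·0.1000 / (0.25·0.1000 + 0.65·0.9000) ≈ 0.0410
After 'background': P(ore) = 0.25·0.0410 / (0.25·0.0410 + 0.65·0.9590) ≈ 0.0162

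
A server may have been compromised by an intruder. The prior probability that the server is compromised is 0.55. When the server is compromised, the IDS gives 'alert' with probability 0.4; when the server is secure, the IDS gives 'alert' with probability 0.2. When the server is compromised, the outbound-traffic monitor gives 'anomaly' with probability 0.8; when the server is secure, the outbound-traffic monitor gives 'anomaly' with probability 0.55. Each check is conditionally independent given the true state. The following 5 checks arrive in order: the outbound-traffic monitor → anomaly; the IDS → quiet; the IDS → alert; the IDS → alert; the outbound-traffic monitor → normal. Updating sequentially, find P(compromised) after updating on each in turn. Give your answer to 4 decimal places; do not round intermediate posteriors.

0.7033

After the outbound-traffic monitor='anomaly': P(compromised) = 0.8·0.5500 / (0.8·0.5500 + 0.55·0.4500) ≈ 0.6400
After the IDS='quiet': P(compromised) = 0.6·0.6400 / (0.6·0.6400 + 0.8·0.3600) ≈ 0.5714
After the IDS='alert': P(compromised) = 0.4·0.5714 / (0.4·0.5714 + 0.2·0.4286) ≈ 0.7273
After the IDS='alert': P(compromised) = 0.4·0.7273 / (0.4·0.7273 + 0.2·0.2727) ≈ 0.8421
After the outbound-traffic monitor='normal': P(compromised) = 0.2·0.8421 / (0.2·0.8421 + 0.45·0.1579) ≈ 0.7033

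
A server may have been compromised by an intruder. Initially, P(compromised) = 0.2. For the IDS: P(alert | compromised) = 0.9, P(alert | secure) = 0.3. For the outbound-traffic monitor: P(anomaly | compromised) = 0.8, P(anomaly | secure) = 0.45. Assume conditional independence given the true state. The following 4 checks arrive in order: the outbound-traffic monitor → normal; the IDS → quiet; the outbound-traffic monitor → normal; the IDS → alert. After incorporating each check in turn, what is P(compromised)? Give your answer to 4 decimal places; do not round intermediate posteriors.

After the outbound-traffic monitor='normal': P(compromised) = 0.2·0.2000 / (0.2·0.2000 + 0.55·0.8000) ≈ 0.0833
After the IDS='quiet': P(compromised) = 0.1·0.0833 / (0.1·0.0833 + 0.7·0.9167) ≈ 0.0128
After the outbound-traffic monitor='normal': P(compromised) = 0.2·0.0128 / (0.2·0.0128 + 0.55·0.9872) ≈ 0.0047
After the IDS='alert': P(compromised) = 0.9·0.0047 / (0.9·0.0047 + 0.3·0.9953) ≈ 0.0140

0.0140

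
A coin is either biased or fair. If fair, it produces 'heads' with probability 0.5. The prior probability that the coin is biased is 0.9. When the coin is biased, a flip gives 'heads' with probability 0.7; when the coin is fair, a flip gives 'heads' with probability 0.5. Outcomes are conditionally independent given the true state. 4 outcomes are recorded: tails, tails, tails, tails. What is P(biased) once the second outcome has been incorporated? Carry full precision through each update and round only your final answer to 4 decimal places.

0.7642

After 'tails': P(biased) = 0.3·0.9000 / (0.3·0.9000 + 0.5·0.1000) ≈ 0.8438
After 'tails': P(biased) = 0.3·0.8438 / (0.3·0.8438 + 0.5·0.1562) ≈ 0.7642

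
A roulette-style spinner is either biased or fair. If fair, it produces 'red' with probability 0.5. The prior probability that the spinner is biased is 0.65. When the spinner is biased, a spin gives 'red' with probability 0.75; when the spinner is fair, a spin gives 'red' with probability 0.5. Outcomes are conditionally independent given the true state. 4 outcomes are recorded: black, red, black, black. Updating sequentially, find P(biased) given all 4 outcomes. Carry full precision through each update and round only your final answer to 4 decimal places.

0.2583

Apply Bayes' rule sequentially, carrying P(biased) forward.
After 'black': P(biased) = 0.25·0.6500 / (0.25·0.6500 + 0.5·0.3500) ≈ 0.4815
After 'red': P(biased) = 0.75·0.4815 / (0.75·0.4815 + 0.5·0.5185) ≈ 0.5821
After 'black': P(biased) = 0.25·0.5821 / (0.25·0.5821 + 0.5·0.4179) ≈ 0.4105
After 'black': P(biased) = 0.25·0.4105 / (0.25·0.4105 + 0.5·0.5895) ≈ 0.2583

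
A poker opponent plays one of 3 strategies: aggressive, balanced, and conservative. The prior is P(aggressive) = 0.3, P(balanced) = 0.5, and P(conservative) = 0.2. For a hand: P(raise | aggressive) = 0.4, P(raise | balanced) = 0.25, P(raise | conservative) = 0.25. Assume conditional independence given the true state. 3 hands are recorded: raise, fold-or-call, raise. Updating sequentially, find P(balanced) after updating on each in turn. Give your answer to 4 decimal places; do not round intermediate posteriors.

Each posterior becomes the prior for the next update.
After 'raise': normaliser = 0.4·0.3000 + 0.25·0.5000 + 0.25·0.2000; P(aggressive) ≈ 0.4068, P(balanced) ≈ 0.4237, P(conservative) ≈ 0.1695
After 'fold-or-call': normaliser = 0.6·0.4068 + 0.75·0.4237 + 0.75·0.1695; P(aggressive) ≈ 0.3542, P(balanced) ≈ 0.4613, P(conservative) ≈ 0.1845
After 'raise': normaliser = 0.4·0.3542 + 0.25·0.4613 + 0.25·0.1845; P(aggressive) ≈ 0.4674, P(balanced) ≈ 0.3804, P(conservative) ≈ 0.1522

0.3804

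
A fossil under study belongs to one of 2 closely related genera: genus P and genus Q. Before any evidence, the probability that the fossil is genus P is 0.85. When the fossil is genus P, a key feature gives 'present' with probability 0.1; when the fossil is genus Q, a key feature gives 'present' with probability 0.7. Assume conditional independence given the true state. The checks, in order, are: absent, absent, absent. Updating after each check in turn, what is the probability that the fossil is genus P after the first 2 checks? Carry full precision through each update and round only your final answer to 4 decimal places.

After 'absent': P(genus P) = 0.9·0.8500 / (0.9·0.8500 + 0.3·0.1500) ≈ 0.9444
After 'absent': P(genus P) = 0.9·0.9444 / (0.9·0.9444 + 0.3·0.0556) ≈ 0.9808

0.9808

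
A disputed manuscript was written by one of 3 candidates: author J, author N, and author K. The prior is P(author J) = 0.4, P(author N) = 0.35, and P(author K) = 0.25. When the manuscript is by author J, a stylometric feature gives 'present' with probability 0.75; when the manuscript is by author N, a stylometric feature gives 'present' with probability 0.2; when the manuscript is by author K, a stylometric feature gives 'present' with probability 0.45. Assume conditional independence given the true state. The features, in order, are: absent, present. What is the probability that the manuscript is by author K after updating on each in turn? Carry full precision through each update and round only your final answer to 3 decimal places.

After 'absent': normaliser = 0.25·0.4000 + 0.8·0.3500 + 0.55·0.2500; P(author J) ≈ 0.1932, P(author N) ≈ 0.5411, P(author K) ≈ 0.2657
After 'present': normaliser = 0.75·0.1932 + 0.2·0.5411 + 0.45·0.2657; P(author J) ≈ 0.3889, P(author N) ≈ 0.2903, P(author K) ≈ 0.3208

0.321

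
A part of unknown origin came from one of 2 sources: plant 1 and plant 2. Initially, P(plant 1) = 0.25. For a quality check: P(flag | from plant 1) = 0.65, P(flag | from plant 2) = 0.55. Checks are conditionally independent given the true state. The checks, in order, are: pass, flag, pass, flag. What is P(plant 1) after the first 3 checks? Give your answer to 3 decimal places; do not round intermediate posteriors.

After 'pass': P(plant 1) = 0.35·0.2500 / (0.35·0.2500 + 0.45·0.7500) ≈ 0.2059
After 'flag': P(plant 1) = 0.65·0.2059 / (0.65·0.2059 + 0.55·0.7941) ≈ 0.2345
After 'pass': P(plant 1) = 0.35·0.2345 / (0.35·0.2345 + 0.45·0.7655) ≈ 0.1924

0.192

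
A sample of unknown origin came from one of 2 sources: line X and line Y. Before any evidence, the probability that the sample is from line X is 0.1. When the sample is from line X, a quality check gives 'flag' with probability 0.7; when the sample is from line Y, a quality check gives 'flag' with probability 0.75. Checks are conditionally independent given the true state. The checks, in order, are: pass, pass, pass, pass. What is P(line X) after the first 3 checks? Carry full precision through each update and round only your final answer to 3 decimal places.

0.161

After 'pass': P(line X) = 0.3·0.1000 / (0.3·0.1000 + 0.25·0.9000) ≈ 0.1176
After 'pass': P(line X) = 0.3·0.1176 / (0.3·0.1176 + 0.25·0.8824) ≈ 0.1379
After 'pass': P(line X) = 0.3·0.1379 / (0.3·0.1379 + 0.25·0.8621) ≈ 0.1611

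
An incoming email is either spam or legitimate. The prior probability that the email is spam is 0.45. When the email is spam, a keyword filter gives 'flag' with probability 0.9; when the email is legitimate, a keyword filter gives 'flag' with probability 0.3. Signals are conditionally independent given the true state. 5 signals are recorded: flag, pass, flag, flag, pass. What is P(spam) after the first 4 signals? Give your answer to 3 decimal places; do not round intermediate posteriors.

Each posterior becomes the prior for the next update.
After 'flag': P(spam) = 0.9·0.4500 / (0.9·0.4500 + 0.3·0.5500) ≈ 0.7105
After 'pass': P(spam) = 0.1·0.7105 / (0.1·0.7105 + 0.7·0.2895) ≈ 0.2596
After 'flag': P(spam) = 0.9·0.2596 / (0.9·0.2596 + 0.3·0.7404) ≈ 0.5127
After 'flag': P(spam) = 0.9·0.5127 / (0.9·0.5127 + 0.3·0.4873) ≈ 0.7594

0.759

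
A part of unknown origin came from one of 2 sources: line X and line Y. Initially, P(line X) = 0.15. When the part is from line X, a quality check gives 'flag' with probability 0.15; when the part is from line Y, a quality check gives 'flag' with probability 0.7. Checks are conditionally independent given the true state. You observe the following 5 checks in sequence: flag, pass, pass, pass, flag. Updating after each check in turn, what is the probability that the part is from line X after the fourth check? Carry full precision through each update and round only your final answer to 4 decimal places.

0.4624

After 'flag': P(line X) = 0.15·0.1500 / (0.15·0.1500 + 0.7·0.8500) ≈ 0.0364
After 'pass': P(line X) = 0.85·0.0364 / (0.85·0.0364 + 0.3·0.9636) ≈ 0.0968
After 'pass': P(line X) = 0.85·0.0968 / (0.85·0.0968 + 0.3·0.9032) ≈ 0.2329
After 'pass': P(line X) = 0.85·0.2329 / (0.85·0.2329 + 0.3·0.7671) ≈ 0.4624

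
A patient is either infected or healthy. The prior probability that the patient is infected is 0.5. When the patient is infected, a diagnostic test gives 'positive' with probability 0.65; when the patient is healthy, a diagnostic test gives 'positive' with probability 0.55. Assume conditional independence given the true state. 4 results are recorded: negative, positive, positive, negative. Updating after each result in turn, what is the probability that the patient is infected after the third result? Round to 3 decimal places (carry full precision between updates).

0.521

Apply Bayes' rule sequentially, carrying P(infected) forward.
After 'negative': P(infected) = 0.35·0.5000 / (0.35·0.5000 + 0.45·0.5000) ≈ 0.4375
After 'positive': P(infected) = 0.65·0.4375 / (0.65·0.4375 + 0.55·0.5625) ≈ 0.4789
After 'positive': P(infected) = 0.65·0.4789 / (0.65·0.4789 + 0.55·0.5211) ≈ 0.5207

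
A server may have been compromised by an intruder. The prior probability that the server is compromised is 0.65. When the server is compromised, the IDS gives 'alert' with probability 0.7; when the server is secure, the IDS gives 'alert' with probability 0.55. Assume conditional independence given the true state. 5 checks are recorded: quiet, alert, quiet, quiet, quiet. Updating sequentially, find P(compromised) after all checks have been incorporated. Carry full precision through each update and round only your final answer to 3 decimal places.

Each posterior becomes the prior for the next update.
After 'quiet': P(compromised) = 0.3·0.6500 / (0.3·0.6500 + 0.45·0.3500) ≈ 0.5532
After 'alert': P(compromised) = 0.7·0.5532 / (0.7·0.5532 + 0.55·0.4468) ≈ 0.6118
After 'quiet': P(compromised) = 0.3·0.6118 / (0.3·0.6118 + 0.45·0.3882) ≈ 0.5123
After 'quiet': P(compromised) = 0.3·0.5123 / (0.3·0.5123 + 0.45·0.4877) ≈ 0.4119
After 'quiet': P(compromised) = 0.3·0.4119 / (0.3·0.4119 + 0.45·0.5881) ≈ 0.3183

0.318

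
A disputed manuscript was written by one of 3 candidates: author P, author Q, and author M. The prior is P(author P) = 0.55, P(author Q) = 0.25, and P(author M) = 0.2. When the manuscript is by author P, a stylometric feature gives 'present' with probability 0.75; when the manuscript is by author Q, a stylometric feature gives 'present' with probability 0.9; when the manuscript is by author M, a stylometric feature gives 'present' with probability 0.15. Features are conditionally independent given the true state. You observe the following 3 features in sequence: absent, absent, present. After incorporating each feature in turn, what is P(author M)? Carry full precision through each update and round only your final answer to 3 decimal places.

0.436

Apply Bayes' rule sequentially, carrying P(author M) forward.
After 'absent': normaliser = 0.25·0.5500 + 0.1·0.2500 + 0.85·0.2000; P(author P) ≈ 0.4135, P(author Q) ≈ 0.0752, P(author M) ≈ 0.5113
After 'absent': normaliser = 0.25·0.4135 + 0.1·0.0752 + 0.85·0.5113; P(author P) ≈ 0.1895, P(author Q) ≈ 0.0138, P(author M) ≈ 0.7967
After 'present': normaliser = 0.75·0.1895 + 0.9·0.0138 + 0.15·0.7967; P(author P) ≈ 0.5187, P(author Q) ≈ 0.0453, P(author M) ≈ 0.4361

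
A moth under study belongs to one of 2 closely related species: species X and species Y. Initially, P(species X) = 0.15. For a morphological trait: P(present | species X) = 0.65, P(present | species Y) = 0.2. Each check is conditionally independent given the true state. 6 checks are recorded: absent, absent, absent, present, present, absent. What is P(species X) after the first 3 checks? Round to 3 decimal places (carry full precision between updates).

0.015

After 'absent': P(species X) = 0.35·0.1500 / (0.35·0.1500 + 0.8·0.8500) ≈ 0.0717
After 'absent': P(species X) = 0.35·0.0717 / (0.35·0.0717 + 0.8·0.9283) ≈ 0.0327
After 'absent': P(species X) = 0.35·0.0327 / (0.35·0.0327 + 0.8·0.9673) ≈ 0.0146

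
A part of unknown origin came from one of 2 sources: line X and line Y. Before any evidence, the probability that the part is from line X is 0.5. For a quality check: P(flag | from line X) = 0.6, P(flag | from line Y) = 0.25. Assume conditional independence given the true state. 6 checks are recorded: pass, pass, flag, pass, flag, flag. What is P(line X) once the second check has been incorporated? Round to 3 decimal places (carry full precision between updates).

0.221

After 'pass': P(line X) = 0.4·0.5000 / (0.4·0.5000 + 0.75·0.5000) ≈ 0.3478
After 'pass': P(line X) = 0.4·0.3478 / (0.4·0.3478 + 0.75·0.6522) ≈ 0.2215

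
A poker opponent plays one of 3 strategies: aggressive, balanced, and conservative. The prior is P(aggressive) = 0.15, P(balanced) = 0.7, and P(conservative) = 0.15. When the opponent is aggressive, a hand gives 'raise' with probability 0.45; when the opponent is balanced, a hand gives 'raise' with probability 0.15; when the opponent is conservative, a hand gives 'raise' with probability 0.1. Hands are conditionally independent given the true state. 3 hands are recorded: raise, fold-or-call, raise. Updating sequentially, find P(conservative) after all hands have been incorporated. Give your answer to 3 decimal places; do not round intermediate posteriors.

0.043

Apply Bayes' rule sequentially, carrying P(conservative) forward.
After 'raise': normaliser = 0.45·0.1500 + 0.15·0.7000 + 0.1·0.1500; P(aggressive) ≈ 0.3600, P(balanced) ≈ 0.5600, P(conservative) ≈ 0.0800
After 'fold-or-call': normaliser = 0.55·0.3600 + 0.85·0.5600 + 0.9·0.0800; P(aggressive) ≈ 0.2654, P(balanced) ≈ 0.6381, P(conservative) ≈ 0.0965
After 'raise': normaliser = 0.45·0.2654 + 0.15·0.6381 + 0.1·0.0965; P(aggressive) ≈ 0.5313, P(balanced) ≈ 0.4258, P(conservative) ≈ 0.0429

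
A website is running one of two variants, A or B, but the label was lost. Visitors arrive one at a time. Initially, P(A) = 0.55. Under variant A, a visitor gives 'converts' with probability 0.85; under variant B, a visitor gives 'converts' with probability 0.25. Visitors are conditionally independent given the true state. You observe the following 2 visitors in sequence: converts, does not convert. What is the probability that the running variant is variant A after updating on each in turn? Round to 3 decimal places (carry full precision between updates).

Apply Bayes' rule sequentially, carrying P(A) forward.
After 'converts': P(A) = 0.85·0.5500 / (0.85·0.5500 + 0.25·0.4500) ≈ 0.8060
After 'does not convert': P(A) = 0.15·0.8060 / (0.15·0.8060 + 0.75·0.1940) ≈ 0.4539

0.454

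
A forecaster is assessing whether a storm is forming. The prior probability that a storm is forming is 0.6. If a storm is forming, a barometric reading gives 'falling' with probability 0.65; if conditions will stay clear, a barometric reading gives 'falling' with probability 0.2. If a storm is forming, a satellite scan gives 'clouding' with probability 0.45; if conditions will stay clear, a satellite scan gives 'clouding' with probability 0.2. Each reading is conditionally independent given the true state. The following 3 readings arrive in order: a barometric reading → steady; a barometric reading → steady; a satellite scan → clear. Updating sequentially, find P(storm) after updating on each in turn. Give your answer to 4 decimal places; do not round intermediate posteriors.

0.1648

After a barometric reading='steady': P(storm) = 0.35·0.6000 / (0.35·0.6000 + 0.8·0.4000) ≈ 0.3962
After a barometric reading='steady': P(storm) = 0.35·0.3962 / (0.35·0.3962 + 0.8·0.6038) ≈ 0.2231
After a satellite scan='clear': P(storm) = 0.55·0.2231 / (0.55·0.2231 + 0.8·0.7769) ≈ 0.1648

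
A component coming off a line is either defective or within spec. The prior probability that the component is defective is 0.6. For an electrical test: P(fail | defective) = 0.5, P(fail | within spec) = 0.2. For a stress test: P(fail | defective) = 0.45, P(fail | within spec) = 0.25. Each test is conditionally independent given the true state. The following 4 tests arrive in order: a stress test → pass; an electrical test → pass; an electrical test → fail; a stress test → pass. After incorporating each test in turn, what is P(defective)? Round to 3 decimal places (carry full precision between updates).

Each posterior becomes the prior for the next update.
After a stress test='pass': P(defective) = 0.55·0.6000 / (0.55·0.6000 + 0.75·0.4000) ≈ 0.5238
After an electrical test='pass': P(defective) = 0.5·0.5238 / (0.5·0.5238 + 0.8·0.4762) ≈ 0.4074
After an electrical test='fail': P(defective) = 0.5·0.4074 / (0.5·0.4074 + 0.2·0.5926) ≈ 0.6322
After a stress test='pass': P(defective) = 0.55·0.6322 / (0.55·0.6322 + 0.75·0.3678) ≈ 0.5576

0.558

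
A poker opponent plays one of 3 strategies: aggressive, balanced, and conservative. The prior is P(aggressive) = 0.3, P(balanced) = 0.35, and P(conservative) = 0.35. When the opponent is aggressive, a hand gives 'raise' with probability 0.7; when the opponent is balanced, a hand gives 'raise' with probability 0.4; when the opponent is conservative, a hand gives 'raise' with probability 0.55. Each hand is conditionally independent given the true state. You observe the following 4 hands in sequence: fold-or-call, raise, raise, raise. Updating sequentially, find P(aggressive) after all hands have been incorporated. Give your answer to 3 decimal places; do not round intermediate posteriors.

After 'fold-or-call': normaliser = 0.3·0.3000 + 0.6·0.3500 + 0.45·0.3500; P(aggressive) ≈ 0.1967, P(balanced) ≈ 0.4590, P(conservative) ≈ 0.3443
After 'raise': normaliser = 0.7·0.1967 + 0.4·0.4590 + 0.55·0.3443; P(aggressive) ≈ 0.2697, P(balanced) ≈ 0.3596, P(conservative) ≈ 0.3708
After 'raise': normaliser = 0.7·0.2697 + 0.4·0.3596 + 0.55·0.3708; P(aggressive) ≈ 0.3518, P(balanced) ≈ 0.2681, P(conservative) ≈ 0.3801
After 'raise': normaliser = 0.7·0.3518 + 0.4·0.2681 + 0.55·0.3801; P(aggressive) ≈ 0.4378, P(balanced) ≈ 0.1906, P(conservative) ≈ 0.3716

0.438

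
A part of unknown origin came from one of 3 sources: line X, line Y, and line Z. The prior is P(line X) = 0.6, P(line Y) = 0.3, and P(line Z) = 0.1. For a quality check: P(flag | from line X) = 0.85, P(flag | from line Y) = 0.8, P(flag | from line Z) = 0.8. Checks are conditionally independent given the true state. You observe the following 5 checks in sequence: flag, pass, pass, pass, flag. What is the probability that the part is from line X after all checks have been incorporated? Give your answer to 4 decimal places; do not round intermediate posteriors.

0.4167

After 'flag': normaliser = 0.85·0.6000 + 0.8·0.3000 + 0.8·0.1000; P(line X) ≈ 0.6145, P(line Y) ≈ 0.2892, P(line Z) ≈ 0.0964
After 'pass': normaliser = 0.15·0.6145 + 0.2·0.2892 + 0.2·0.0964; P(line X) ≈ 0.5445, P(line Y) ≈ 0.3416, P(line Z) ≈ 0.1139
After 'pass': normaliser = 0.15·0.5445 + 0.2·0.3416 + 0.2·0.1139; P(line X) ≈ 0.4727, P(line Y) ≈ 0.3955, P(line Z) ≈ 0.1318
After 'pass': normaliser = 0.15·0.4727 + 0.2·0.3955 + 0.2·0.1318; P(line X) ≈ 0.4020, P(line Y) ≈ 0.4485, P(line Z) ≈ 0.1495
After 'flag': normaliser = 0.85·0.4020 + 0.8·0.4485 + 0.8·0.1495; P(line X) ≈ 0.4167, P(line Y) ≈ 0.4375, P(line Z) ≈ 0.1458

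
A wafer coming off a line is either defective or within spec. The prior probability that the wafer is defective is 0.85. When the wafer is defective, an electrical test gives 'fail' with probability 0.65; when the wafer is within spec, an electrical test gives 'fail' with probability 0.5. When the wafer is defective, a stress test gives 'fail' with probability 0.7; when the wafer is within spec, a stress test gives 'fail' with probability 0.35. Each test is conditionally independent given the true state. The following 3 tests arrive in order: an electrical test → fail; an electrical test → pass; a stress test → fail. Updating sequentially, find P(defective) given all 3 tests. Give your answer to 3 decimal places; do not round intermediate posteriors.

After an electrical test='fail': P(defective) = 0.65·0.8500 / (0.65·0.8500 + 0.5·0.1500) ≈ 0.8805
After an electrical test='pass': P(defective) = 0.35·0.8805 / (0.35·0.8805 + 0.5·0.1195) ≈ 0.8376
After a stress test='fail': P(defective) = 0.7·0.8376 / (0.7·0.8376 + 0.35·0.1624) ≈ 0.9116

0.912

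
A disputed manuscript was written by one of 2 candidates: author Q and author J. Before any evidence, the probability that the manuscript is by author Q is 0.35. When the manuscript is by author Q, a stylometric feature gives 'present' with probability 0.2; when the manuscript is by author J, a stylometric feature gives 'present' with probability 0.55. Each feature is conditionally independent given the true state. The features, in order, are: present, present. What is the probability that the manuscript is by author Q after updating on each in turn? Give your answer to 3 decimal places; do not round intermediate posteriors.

0.066

After 'present': P(author Q) = 0.2·0.3500 / (0.2·0.3500 + 0.55·0.6500) ≈ 0.1637
After 'present': P(author Q) = 0.2·0.1637 / (0.2·0.1637 + 0.55·0.8363) ≈ 0.0665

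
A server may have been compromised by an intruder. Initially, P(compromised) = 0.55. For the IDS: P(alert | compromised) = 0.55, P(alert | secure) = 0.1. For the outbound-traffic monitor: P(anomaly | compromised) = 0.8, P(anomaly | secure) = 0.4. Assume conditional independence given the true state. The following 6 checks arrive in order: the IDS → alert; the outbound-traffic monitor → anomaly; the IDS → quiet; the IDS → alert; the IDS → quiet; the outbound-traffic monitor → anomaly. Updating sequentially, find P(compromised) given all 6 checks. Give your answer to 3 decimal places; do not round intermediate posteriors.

Apply Bayes' rule sequentially, carrying P(compromised) forward.
After the IDS='alert': P(compromised) = 0.55·0.5500 / (0.55·0.5500 + 0.1·0.4500) ≈ 0.8705
After the outbound-traffic monitor='anomaly': P(compromised) = 0.8·0.8705 / (0.8·0.8705 + 0.4·0.1295) ≈ 0.9308
After the IDS='quiet': P(compromised) = 0.45·0.9308 / (0.45·0.9308 + 0.9·0.0692) ≈ 0.8705
After the IDS='alert': P(compromised) = 0.55·0.8705 / (0.55·0.8705 + 0.1·0.1295) ≈ 0.9737
After the IDS='quiet': P(compromised) = 0.45·0.9737 / (0.45·0.9737 + 0.9·0.0263) ≈ 0.9487
After the outbound-traffic monitor='anomaly': P(compromised) = 0.8·0.9487 / (0.8·0.9487 + 0.4·0.0513) ≈ 0.9737

0.974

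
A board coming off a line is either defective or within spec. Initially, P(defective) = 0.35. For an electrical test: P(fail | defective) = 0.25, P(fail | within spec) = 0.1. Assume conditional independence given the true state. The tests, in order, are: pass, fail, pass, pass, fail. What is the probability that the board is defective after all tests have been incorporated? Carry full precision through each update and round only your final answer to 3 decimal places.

After 'pass': P(defective) = 0.75·0.3500 / (0.75·0.3500 + 0.9·0.6500) ≈ 0.3097
After 'fail': P(defective) = 0.25·0.3097 / (0.25·0.3097 + 0.1·0.6903) ≈ 0.5287
After 'pass': P(defective) = 0.75·0.5287 / (0.75·0.5287 + 0.9·0.4713) ≈ 0.4832
After 'pass': P(defective) = 0.75·0.4832 / (0.75·0.4832 + 0.9·0.5168) ≈ 0.4379
After 'fail': P(defective) = 0.25·0.4379 / (0.25·0.4379 + 0.1·0.5621) ≈ 0.6607

0.661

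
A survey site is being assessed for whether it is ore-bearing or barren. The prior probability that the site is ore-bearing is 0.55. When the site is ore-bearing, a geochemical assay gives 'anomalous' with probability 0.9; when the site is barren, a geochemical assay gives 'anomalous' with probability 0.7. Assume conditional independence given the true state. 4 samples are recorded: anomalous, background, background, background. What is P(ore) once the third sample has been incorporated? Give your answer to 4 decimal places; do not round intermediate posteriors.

0.1486

After 'anomalous': P(ore) = 0.9·0.5500 / (0.9·0.5500 + 0.7·0.4500) ≈ 0.6111
After 'background': P(ore) = 0.1·0.6111 / (0.1·0.6111 + 0.3·0.3889) ≈ 0.3438
After 'background': P(ore) = 0.1·0.3438 / (0.1·0.3438 + 0.3·0.6562) ≈ 0.1486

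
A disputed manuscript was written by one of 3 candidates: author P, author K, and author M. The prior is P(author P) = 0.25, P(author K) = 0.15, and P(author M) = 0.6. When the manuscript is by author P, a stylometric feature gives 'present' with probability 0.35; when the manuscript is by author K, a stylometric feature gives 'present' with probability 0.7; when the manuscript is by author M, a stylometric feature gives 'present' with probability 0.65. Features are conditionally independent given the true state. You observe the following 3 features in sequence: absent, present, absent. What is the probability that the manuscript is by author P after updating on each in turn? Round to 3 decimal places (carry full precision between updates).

0.392

After 'absent': normaliser = 0.65·0.2500 + 0.3·0.1500 + 0.35·0.6000; P(author P) ≈ 0.3892, P(author K) ≈ 0.1078, P(author M) ≈ 0.5030
After 'present': normaliser = 0.35·0.3892 + 0.7·0.1078 + 0.65·0.5030; P(author P) ≈ 0.2529, P(author K) ≈ 0.1401, P(author M) ≈ 0.6070
After 'absent': normaliser = 0.65·0.2529 + 0.3·0.1401 + 0.35·0.6070; P(author P) ≈ 0.3925, P(author K) ≈ 0.1003, P(author M) ≈ 0.5072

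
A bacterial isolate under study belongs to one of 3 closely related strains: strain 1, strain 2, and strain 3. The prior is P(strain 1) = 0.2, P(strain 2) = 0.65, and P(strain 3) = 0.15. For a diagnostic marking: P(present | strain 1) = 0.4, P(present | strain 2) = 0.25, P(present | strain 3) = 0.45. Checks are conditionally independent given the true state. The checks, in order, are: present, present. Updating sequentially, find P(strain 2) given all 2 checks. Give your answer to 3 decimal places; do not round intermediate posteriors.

After 'present': normaliser = 0.4·0.2000 + 0.25·0.6500 + 0.45·0.1500; P(strain 1) ≈ 0.2581, P(strain 2) ≈ 0.5242, P(strain 3) ≈ 0.2177
After 'present': normaliser = 0.4·0.2581 + 0.25·0.5242 + 0.45·0.2177; P(strain 1) ≈ 0.3107, P(strain 2) ≈ 0.3944, P(strain 3) ≈ 0.2949

0.394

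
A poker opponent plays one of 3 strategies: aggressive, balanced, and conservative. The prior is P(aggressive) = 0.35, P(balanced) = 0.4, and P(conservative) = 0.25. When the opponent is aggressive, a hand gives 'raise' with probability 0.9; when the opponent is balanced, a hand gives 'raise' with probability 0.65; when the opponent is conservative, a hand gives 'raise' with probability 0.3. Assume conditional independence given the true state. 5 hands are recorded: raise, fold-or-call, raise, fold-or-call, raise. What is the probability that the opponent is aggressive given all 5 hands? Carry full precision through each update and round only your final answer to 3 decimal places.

After 'raise': normaliser = 0.9·0.3500 + 0.65·0.4000 + 0.3·0.2500; P(aggressive) ≈ 0.4846, P(balanced) ≈ 0.4000, P(conservative) ≈ 0.1154
After 'fold-or-call': normaliser = 0.1·0.4846 + 0.35·0.4000 + 0.7·0.1154; P(aggressive) ≈ 0.1800, P(balanced) ≈ 0.5200, P(conservative) ≈ 0.3000
After 'raise': normaliser = 0.9·0.1800 + 0.65·0.5200 + 0.3·0.3000; P(aggressive) ≈ 0.2746, P(balanced) ≈ 0.5729, P(conservative) ≈ 0.1525
After 'fold-or-call': normaliser = 0.1·0.2746 + 0.35·0.5729 + 0.7·0.1525; P(aggressive) ≈ 0.0820, P(balanced) ≈ 0.5990, P(conservative) ≈ 0.3190
After 'raise': normaliser = 0.9·0.0820 + 0.65·0.5990 + 0.3·0.3190; P(aggressive) ≈ 0.1321, P(balanced) ≈ 0.6967, P(conservative) ≈ 0.1712

0.132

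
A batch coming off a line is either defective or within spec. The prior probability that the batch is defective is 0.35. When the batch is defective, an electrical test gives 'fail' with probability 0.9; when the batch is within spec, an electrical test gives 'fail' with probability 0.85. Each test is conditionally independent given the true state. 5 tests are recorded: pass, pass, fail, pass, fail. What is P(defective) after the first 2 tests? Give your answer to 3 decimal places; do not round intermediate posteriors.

Apply Bayes' rule sequentially, carrying P(defective) forward.
After 'pass': P(defective) = 0.1·0.3500 / (0.1·0.3500 + 0.15·0.6500) ≈ 0.2642
After 'pass': P(defective) = 0.1·0.2642 / (0.1·0.2642 + 0.15·0.7358) ≈ 0.1931

0.193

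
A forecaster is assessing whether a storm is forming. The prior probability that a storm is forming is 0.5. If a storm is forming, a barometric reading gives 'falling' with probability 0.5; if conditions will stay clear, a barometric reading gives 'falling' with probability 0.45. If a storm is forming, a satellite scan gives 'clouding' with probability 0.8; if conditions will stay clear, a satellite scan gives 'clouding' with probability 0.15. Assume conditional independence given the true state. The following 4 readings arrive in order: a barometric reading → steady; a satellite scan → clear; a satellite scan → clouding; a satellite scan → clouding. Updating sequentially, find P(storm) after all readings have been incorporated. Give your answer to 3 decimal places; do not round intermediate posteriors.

0.859

After a barometric reading='steady': P(storm) = 0.5·0.5000 / (0.5·0.5000 + 0.55·0.5000) ≈ 0.4762
After a satellite scan='clear': P(storm) = 0.2·0.4762 / (0.2·0.4762 + 0.85·0.5238) ≈ 0.1762
After a satellite scan='clouding': P(storm) = 0.8·0.1762 / (0.8·0.1762 + 0.15·0.8238) ≈ 0.5329
After a satellite scan='clouding': P(storm) = 0.8·0.5329 / (0.8·0.5329 + 0.15·0.4671) ≈ 0.8588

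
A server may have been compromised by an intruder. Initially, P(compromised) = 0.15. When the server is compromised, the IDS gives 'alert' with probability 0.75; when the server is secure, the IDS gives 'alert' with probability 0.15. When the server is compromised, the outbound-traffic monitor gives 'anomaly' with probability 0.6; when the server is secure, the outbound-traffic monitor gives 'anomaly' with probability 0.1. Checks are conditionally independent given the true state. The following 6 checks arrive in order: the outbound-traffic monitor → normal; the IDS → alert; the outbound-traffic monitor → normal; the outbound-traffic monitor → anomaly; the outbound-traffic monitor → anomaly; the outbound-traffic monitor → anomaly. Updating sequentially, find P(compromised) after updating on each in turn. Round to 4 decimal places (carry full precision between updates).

After the outbound-traffic monitor='normal': P(compromised) = 0.4·0.1500 / (0.4·0.1500 + 0.9·0.8500) ≈ 0.0727
After the IDS='alert': P(compromised) = 0.75·0.0727 / (0.75·0.0727 + 0.15·0.9273) ≈ 0.2817
After the outbound-traffic monitor='normal': P(compromised) = 0.4·0.2817 / (0.4·0.2817 + 0.9·0.7183) ≈ 0.1484
After the outbound-traffic monitor='anomaly': P(compromised) = 0.6·0.1484 / (0.6·0.1484 + 0.1·0.8516) ≈ 0.5112
After the outbound-traffic monitor='anomaly': P(compromised) = 0.6·0.5112 / (0.6·0.5112 + 0.1·0.4888) ≈ 0.8625
After the outbound-traffic monitor='anomaly': P(compromised) = 0.6·0.8625 / (0.6·0.8625 + 0.1·0.1375) ≈ 0.9741

0.9741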